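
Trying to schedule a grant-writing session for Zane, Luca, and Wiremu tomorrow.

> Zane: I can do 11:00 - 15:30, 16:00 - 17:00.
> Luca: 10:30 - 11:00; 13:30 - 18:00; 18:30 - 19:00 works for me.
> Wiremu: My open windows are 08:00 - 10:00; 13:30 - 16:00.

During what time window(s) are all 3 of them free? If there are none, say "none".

13:30-15:30

Zane ∩ Luca: 13:30-15:30, 16:00-17:00.
Zane ∩ Luca ∩ Wiremu: 13:30-15:30.
Those are the intersection windows.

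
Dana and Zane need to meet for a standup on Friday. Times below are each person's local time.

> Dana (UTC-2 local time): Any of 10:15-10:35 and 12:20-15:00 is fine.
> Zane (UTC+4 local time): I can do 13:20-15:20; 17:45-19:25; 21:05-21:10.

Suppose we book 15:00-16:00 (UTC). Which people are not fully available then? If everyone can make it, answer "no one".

Zane

Dana in UTC: 12:15-12:35, 14:20-17:00 (add 2h to convert from UTC-2).
Zane in UTC: 09:20-11:20, 13:45-15:25, 17:05-17:10 (subtract 4h to convert from UTC+4).
Dana: free for 15:00-16:00. Zane: not fully free for 15:00-16:00.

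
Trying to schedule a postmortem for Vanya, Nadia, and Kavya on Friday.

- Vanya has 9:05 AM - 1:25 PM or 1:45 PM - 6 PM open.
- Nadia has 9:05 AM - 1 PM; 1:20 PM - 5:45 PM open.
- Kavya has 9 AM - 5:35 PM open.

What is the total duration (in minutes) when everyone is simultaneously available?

470

Vanya ∩ Nadia: 09:05-13:00, 13:20-13:25, 13:45-17:45.
Vanya ∩ Nadia ∩ Kavya: 09:05-13:00, 13:20-13:25, 13:45-17:35.
Summing the common windows: 235 + 5 + 230 = 470 minutes.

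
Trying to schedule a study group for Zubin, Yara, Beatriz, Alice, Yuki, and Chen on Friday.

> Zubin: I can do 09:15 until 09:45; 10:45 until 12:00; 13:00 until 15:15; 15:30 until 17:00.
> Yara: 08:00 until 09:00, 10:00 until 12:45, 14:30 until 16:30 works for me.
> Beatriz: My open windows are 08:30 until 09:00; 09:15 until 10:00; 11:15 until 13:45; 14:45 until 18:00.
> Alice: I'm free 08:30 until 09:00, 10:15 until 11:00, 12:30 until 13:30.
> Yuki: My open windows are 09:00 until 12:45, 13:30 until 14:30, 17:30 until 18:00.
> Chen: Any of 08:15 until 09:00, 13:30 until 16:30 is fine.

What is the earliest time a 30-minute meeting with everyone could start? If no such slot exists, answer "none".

none

Zubin ∩ Yara: 10:45-12:00, 14:30-15:15, 15:30-16:30.
Zubin ∩ Yara ∩ Beatriz: 11:15-12:00, 14:45-15:15, 15:30-16:30.
Zubin ∩ Yara ∩ Beatriz ∩ Alice: ∅.
Zubin ∩ Yara ∩ Beatriz ∩ Alice ∩ Yuki: ∅.
Zubin ∩ Yara ∩ Beatriz ∩ Alice ∩ Yuki ∩ Chen: ∅.
There is no time when everyone is free.
No common window is at least 30 minutes long.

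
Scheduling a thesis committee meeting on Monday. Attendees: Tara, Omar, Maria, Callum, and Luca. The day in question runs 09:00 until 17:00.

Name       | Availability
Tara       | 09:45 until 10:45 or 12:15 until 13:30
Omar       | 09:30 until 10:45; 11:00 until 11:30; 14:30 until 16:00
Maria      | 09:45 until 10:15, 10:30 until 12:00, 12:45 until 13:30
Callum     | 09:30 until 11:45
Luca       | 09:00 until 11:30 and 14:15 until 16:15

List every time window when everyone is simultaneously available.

Tara ∩ Omar: 09:45-10:45.
Tara ∩ Omar ∩ Maria: 09:45-10:15, 10:30-10:45.
Tara ∩ Omar ∩ Maria ∩ Callum: 09:45-10:15, 10:30-10:45.
Tara ∩ Omar ∩ Maria ∩ Callum ∩ Luca: 09:45-10:15, 10:30-10:45.

09:45-10:15, 10:30-10:45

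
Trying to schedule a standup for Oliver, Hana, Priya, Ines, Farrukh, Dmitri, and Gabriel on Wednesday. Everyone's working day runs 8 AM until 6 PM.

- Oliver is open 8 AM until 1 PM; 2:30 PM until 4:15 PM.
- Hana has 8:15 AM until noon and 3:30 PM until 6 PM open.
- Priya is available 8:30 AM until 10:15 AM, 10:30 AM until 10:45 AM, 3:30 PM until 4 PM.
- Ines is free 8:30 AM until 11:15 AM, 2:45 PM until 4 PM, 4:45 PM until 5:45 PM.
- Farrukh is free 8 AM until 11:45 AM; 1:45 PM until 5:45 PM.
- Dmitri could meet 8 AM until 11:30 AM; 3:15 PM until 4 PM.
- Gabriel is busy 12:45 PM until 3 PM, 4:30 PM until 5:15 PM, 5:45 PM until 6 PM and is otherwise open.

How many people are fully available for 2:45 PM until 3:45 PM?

Oliver free: 08:00-13:00, 14:30-16:15.
Hana free: 08:15-12:00, 15:30-18:00.
Priya free: 08:30-10:15, 10:30-10:45, 15:30-16:00.
Ines free: 08:30-11:15, 14:45-16:00, 16:45-17:45.
Farrukh free: 08:00-11:45, 13:45-17:45.
Dmitri free: 08:00-11:30, 15:15-16:00.
Gabriel free: 08:00-12:45, 15:00-16:30, 17:15-17:45 (invert busy blocks within the working day).
Oliver, Ines, and Farrukh can make the full 14:45-15:45 slot — that's 3.

3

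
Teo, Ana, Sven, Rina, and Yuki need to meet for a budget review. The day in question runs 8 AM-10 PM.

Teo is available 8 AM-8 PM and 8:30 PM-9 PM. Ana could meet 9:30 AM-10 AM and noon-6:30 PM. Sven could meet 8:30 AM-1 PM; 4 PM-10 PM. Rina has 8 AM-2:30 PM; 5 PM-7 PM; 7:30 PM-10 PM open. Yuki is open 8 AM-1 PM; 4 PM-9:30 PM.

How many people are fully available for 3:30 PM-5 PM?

Teo and Ana can make the full 15:30-17:00 slot — that's 2.

2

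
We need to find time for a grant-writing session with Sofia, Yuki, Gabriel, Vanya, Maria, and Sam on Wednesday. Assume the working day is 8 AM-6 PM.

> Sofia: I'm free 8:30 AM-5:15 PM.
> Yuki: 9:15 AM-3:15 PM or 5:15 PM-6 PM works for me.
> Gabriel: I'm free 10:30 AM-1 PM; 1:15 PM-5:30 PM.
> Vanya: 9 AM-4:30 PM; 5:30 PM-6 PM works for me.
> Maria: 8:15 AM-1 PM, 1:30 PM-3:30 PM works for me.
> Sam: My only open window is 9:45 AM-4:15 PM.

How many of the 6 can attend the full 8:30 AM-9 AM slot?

Sofia and Maria can make the full 08:30-09:00 slot — that's 2.

2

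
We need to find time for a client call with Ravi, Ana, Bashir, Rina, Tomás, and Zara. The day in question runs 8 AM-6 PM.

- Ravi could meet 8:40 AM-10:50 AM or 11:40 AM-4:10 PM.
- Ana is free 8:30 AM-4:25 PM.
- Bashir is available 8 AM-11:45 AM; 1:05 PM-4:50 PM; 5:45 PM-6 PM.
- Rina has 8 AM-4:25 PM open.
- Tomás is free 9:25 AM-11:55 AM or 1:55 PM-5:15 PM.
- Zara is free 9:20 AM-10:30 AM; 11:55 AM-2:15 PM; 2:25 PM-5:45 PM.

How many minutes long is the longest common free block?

105

Ravi ∩ Ana: 08:40-10:50, 11:40-16:10.
Ravi ∩ Ana ∩ Bashir: 08:40-10:50, 11:40-11:45, 13:05-16:10.
Ravi ∩ Ana ∩ Bashir ∩ Rina: 08:40-10:50, 11:40-11:45, 13:05-16:10.
Ravi ∩ Ana ∩ Bashir ∩ Rina ∩ Tomás: 09:25-10:50, 11:40-11:45, 13:55-16:10.
Ravi ∩ Ana ∩ Bashir ∩ Rina ∩ Tomás ∩ Zara: 09:25-10:30, 13:55-14:15, 14:25-16:10.
The longest is 14:25-16:10 at 105 minutes.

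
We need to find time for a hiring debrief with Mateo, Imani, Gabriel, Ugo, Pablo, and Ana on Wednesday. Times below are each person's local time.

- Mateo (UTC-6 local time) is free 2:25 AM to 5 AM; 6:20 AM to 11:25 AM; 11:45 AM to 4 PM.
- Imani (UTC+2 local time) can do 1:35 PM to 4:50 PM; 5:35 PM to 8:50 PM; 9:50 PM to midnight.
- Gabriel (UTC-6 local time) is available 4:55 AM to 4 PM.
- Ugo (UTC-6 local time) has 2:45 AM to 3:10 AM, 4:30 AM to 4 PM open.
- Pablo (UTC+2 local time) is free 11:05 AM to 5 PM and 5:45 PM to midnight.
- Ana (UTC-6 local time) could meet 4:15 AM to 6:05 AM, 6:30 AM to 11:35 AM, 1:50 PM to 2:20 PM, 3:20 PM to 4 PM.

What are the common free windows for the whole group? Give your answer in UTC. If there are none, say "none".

12:30-14:50, 15:45-17:25, 19:50-20:20, 21:20-22:00

Mateo in UTC: 08:25-11:00, 12:20-17:25, 17:45-22:00 (add 6h to convert from UTC-6).
Imani in UTC: 11:35-14:50, 15:35-18:50, 19:50-22:00 (subtract 2h to convert from UTC+2).
Gabriel in UTC: 10:55-22:00 (add 6h to convert from UTC-6).
Ugo in UTC: 08:45-09:10, 10:30-22:00 (add 6h to convert from UTC-6).
Pablo in UTC: 09:05-15:00, 15:45-22:00 (subtract 2h to convert from UTC+2).
Ana in UTC: 10:15-12:05, 12:30-17:35, 19:50-20:20, 21:20-22:00 (add 6h to convert from UTC-6).
Mateo ∩ Imani: 12:20-14:50, 15:35-17:25, 17:45-18:50, 19:50-22:00.
Mateo ∩ Imani ∩ Gabriel: 12:20-14:50, 15:35-17:25, 17:45-18:50, 19:50-22:00.
Mateo ∩ Imani ∩ Gabriel ∩ Ugo: 12:20-14:50, 15:35-17:25, 17:45-18:50, 19:50-22:00.
Mateo ∩ Imani ∩ Gabriel ∩ Ugo ∩ Pablo: 12:20-14:50, 15:45-17:25, 17:45-18:50, 19:50-22:00.
Mateo ∩ Imani ∩ Gabriel ∩ Ugo ∩ Pablo ∩ Ana: 12:30-14:50, 15:45-17:25, 19:50-20:20, 21:20-22:00.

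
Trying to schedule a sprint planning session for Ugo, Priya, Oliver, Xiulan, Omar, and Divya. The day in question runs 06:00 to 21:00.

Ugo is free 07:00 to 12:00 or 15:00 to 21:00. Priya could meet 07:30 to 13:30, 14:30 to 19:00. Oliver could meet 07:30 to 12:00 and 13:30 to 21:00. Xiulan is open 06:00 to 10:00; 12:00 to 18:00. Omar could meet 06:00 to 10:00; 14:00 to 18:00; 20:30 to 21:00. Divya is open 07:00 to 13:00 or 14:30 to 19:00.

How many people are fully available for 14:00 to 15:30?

Oliver, Xiulan, and Omar can make the full 14:00-15:30 slot — that's 3.

3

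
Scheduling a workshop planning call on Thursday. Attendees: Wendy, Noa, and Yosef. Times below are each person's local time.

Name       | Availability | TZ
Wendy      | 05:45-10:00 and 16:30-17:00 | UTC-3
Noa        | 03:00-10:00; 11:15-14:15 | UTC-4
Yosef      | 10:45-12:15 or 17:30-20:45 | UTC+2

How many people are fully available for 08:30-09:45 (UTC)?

1

Wendy in UTC: 08:45-13:00, 19:30-20:00 (add 3h to convert from UTC-3).
Noa in UTC: 07:00-14:00, 15:15-18:15 (add 4h to convert from UTC-4).
Yosef in UTC: 08:45-10:15, 15:30-18:45 (subtract 2h to convert from UTC+2).
Noa can make the full 08:30-09:45 slot — that's 1.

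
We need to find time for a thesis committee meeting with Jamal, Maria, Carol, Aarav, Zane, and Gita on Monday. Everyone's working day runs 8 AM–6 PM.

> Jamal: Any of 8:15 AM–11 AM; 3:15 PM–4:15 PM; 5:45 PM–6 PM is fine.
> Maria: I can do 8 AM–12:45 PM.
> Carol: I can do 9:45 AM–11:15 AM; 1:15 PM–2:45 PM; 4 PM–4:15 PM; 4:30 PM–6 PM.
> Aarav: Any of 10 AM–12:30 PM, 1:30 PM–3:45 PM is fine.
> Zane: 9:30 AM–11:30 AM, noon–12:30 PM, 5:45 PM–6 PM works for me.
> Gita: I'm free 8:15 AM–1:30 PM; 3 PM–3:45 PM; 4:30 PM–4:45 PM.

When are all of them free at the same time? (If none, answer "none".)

10:00-11:00

Jamal ∩ Maria: 08:15-11:00.
Jamal ∩ Maria ∩ Carol: 09:45-11:00.
Jamal ∩ Maria ∩ Carol ∩ Aarav: 10:00-11:00.
Jamal ∩ Maria ∩ Carol ∩ Aarav ∩ Zane: 10:00-11:00.
Jamal ∩ Maria ∩ Carol ∩ Aarav ∩ Zane ∩ Gita: 10:00-11:00.
Those are the intersection windows.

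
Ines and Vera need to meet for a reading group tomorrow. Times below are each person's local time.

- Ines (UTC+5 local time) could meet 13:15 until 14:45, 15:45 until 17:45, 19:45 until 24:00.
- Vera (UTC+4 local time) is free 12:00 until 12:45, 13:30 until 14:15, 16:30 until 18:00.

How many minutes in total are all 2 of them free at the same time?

Ines in UTC: 08:15-09:45, 10:45-12:45, 14:45-19:00 (subtract 5h to convert from UTC+5).
Vera in UTC: 08:00-08:45, 09:30-10:15, 12:30-14:00 (subtract 4h to convert from UTC+4).
Ines ∩ Vera: 08:15-08:45, 09:30-09:45, 12:30-12:45.
Those are the intersection windows.
Summing the common windows: 30 + 15 + 15 = 60 minutes.

60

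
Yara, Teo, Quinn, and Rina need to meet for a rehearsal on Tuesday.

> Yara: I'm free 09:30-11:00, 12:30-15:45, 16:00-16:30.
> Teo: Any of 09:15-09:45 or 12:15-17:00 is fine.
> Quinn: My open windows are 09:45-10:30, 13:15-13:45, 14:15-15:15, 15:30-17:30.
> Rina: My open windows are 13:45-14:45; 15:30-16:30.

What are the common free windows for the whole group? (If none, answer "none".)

14:15-14:45, 15:30-15:45, 16:00-16:30

Yara ∩ Teo: 09:30-09:45, 12:30-15:45, 16:00-16:30.
Yara ∩ Teo ∩ Quinn: 13:15-13:45, 14:15-15:15, 15:30-15:45, 16:00-16:30.
Yara ∩ Teo ∩ Quinn ∩ Rina: 14:15-14:45, 15:30-15:45, 16:00-16:30.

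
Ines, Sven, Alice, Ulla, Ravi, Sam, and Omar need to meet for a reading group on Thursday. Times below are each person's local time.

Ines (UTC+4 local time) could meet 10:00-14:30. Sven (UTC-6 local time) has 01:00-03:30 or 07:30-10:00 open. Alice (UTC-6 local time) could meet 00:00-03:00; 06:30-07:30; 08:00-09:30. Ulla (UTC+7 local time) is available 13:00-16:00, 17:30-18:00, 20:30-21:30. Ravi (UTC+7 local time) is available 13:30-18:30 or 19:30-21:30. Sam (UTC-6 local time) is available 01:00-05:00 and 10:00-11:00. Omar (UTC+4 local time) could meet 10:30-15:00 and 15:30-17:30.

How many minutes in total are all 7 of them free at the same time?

Ines in UTC: 06:00-10:30 (subtract 4h to convert from UTC+4).
Sven in UTC: 07:00-09:30, 13:30-16:00 (add 6h to convert from UTC-6).
Alice in UTC: 06:00-09:00, 12:30-13:30, 14:00-15:30 (add 6h to convert from UTC-6).
Ulla in UTC: 06:00-09:00, 10:30-11:00, 13:30-14:30 (subtract 7h to convert from UTC+7).
Ravi in UTC: 06:30-11:30, 12:30-14:30 (subtract 7h to convert from UTC+7).
Sam in UTC: 07:00-11:00, 16:00-17:00 (add 6h to convert from UTC-6).
Omar in UTC: 06:30-11:00, 11:30-13:30 (subtract 4h to convert from UTC+4).
Ines ∩ Sven: 07:00-09:30.
Ines ∩ Sven ∩ Alice: 07:00-09:00.
Ines ∩ Sven ∩ Alice ∩ Ulla: 07:00-09:00.
Ines ∩ Sven ∩ Alice ∩ Ulla ∩ Ravi: 07:00-09:00.
Ines ∩ Sven ∩ Alice ∩ Ulla ∩ Ravi ∩ Sam: 07:00-09:00.
Ines ∩ Sven ∩ Alice ∩ Ulla ∩ Ravi ∩ Sam ∩ Omar: 07:00-09:00.
That's a single block of 120 minutes.

120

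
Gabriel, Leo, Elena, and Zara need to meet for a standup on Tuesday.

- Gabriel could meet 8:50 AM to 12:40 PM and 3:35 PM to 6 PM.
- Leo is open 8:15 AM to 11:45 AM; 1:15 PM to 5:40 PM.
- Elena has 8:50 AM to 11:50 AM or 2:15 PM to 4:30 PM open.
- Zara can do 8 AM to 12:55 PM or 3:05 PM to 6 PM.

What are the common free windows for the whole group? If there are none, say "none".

08:50-11:45, 15:35-16:30

Gabriel ∩ Leo: 08:50-11:45, 15:35-17:40.
Gabriel ∩ Leo ∩ Elena: 08:50-11:45, 15:35-16:30.
Gabriel ∩ Leo ∩ Elena ∩ Zara: 08:50-11:45, 15:35-16:30.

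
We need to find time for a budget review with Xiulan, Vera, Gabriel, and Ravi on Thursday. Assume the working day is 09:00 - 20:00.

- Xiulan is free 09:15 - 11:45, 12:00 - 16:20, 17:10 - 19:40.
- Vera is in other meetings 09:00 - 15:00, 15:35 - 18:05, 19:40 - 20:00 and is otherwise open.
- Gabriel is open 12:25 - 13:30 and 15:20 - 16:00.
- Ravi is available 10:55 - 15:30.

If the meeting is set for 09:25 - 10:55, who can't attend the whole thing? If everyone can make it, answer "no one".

Xiulan free: 09:15-11:45, 12:00-16:20, 17:10-19:40.
Vera free: 15:00-15:35, 18:05-19:40 (invert busy blocks within the working day).
Gabriel free: 12:25-13:30, 15:20-16:00.
Ravi free: 10:55-15:30.
Xiulan: free for 09:25-10:55. Vera: not fully free for 09:25-10:55. Gabriel: not fully free for 09:25-10:55. Ravi: not fully free for 09:25-10:55.

Gabriel, Ravi, Vera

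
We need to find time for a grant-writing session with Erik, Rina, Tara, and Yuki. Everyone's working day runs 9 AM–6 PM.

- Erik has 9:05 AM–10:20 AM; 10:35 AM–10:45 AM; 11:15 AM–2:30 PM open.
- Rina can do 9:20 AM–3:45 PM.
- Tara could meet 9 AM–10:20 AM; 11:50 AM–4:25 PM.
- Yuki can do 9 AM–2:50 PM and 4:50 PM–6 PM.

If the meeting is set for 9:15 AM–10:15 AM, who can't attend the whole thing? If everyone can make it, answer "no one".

Erik: free for 09:15-10:15. Rina: not fully free for 09:15-10:15. Tara: free for 09:15-10:15. Yuki: free for 09:15-10:15.

Rina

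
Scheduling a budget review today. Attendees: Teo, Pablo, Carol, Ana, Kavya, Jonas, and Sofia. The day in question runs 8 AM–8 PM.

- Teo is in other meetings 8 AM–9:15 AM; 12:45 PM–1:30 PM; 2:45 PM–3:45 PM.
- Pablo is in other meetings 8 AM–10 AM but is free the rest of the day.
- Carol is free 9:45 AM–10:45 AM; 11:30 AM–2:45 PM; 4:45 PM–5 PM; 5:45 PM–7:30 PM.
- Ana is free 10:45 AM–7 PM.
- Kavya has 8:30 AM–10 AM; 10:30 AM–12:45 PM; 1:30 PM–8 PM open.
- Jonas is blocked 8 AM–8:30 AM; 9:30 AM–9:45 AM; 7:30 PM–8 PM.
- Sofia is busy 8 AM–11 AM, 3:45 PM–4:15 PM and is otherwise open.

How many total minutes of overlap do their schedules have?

Teo free: 09:15-12:45, 13:30-14:45, 15:45-20:00 (invert busy blocks within the working day).
Pablo free: 10:00-20:00 (invert busy blocks within the working day).
Carol free: 09:45-10:45, 11:30-14:45, 16:45-17:00, 17:45-19:30.
Ana free: 10:45-19:00.
Kavya free: 08:30-10:00, 10:30-12:45, 13:30-20:00.
Jonas free: 08:30-09:30, 09:45-19:30 (invert busy blocks within the working day).
Sofia free: 11:00-15:45, 16:15-20:00 (invert busy blocks within the working day).
Teo ∩ Pablo: 10:00-12:45, 13:30-14:45, 15:45-20:00.
Teo ∩ Pablo ∩ Carol: 10:00-10:45, 11:30-12:45, 13:30-14:45, 16:45-17:00, 17:45-19:30.
Teo ∩ Pablo ∩ Carol ∩ Ana: 11:30-12:45, 13:30-14:45, 16:45-17:00, 17:45-19:00.
Teo ∩ Pablo ∩ Carol ∩ Ana ∩ Kavya: 11:30-12:45, 13:30-14:45, 16:45-17:00, 17:45-19:00.
Teo ∩ Pablo ∩ Carol ∩ Ana ∩ Kavya ∩ Jonas: 11:30-12:45, 13:30-14:45, 16:45-17:00, 17:45-19:00.
Teo ∩ Pablo ∩ Carol ∩ Ana ∩ Kavya ∩ Jonas ∩ Sofia: 11:30-12:45, 13:30-14:45, 16:45-17:00, 17:45-19:00.
So the common availability across everyone is 11:30-12:45, 13:30-14:45, 16:45-17:00, 17:45-19:00.
Summing the common windows: 75 + 75 + 15 + 75 = 240 minutes.

240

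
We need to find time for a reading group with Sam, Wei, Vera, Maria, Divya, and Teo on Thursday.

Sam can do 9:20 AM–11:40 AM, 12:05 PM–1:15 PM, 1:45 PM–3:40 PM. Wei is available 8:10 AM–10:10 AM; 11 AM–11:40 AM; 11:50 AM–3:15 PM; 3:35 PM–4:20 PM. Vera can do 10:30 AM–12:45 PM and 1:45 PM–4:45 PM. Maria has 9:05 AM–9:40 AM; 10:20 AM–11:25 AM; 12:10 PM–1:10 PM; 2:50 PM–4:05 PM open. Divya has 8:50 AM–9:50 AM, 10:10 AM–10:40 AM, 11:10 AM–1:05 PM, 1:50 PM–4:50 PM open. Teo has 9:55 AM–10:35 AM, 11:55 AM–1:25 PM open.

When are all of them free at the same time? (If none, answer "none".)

Sam ∩ Wei: 09:20-10:10, 11:00-11:40, 12:05-13:15, 13:45-15:15, 15:35-15:40.
Sam ∩ Wei ∩ Vera: 11:00-11:40, 12:05-12:45, 13:45-15:15, 15:35-15:40.
Sam ∩ Wei ∩ Vera ∩ Maria: 11:00-11:25, 12:10-12:45, 14:50-15:15, 15:35-15:40.
Sam ∩ Wei ∩ Vera ∩ Maria ∩ Divya: 11:10-11:25, 12:10-12:45, 14:50-15:15, 15:35-15:40.
Sam ∩ Wei ∩ Vera ∩ Maria ∩ Divya ∩ Teo: 12:10-12:45.
So the common availability across everyone is 12:10-12:45.

12:10-12:45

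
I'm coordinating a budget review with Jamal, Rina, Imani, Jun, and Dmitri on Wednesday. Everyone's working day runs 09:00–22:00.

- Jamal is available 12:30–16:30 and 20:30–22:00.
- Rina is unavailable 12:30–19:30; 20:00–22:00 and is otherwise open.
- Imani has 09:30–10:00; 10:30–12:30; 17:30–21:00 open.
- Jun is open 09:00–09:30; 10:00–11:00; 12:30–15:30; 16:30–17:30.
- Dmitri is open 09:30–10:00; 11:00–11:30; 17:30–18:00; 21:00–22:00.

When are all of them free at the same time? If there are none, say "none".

Jamal free: 12:30-16:30, 20:30-22:00.
Rina free: 09:00-12:30, 19:30-20:00 (invert busy blocks within the working day).
Imani free: 09:30-10:00, 10:30-12:30, 17:30-21:00.
Jun free: 09:00-09:30, 10:00-11:00, 12:30-15:30, 16:30-17:30.
Dmitri free: 09:30-10:00, 11:00-11:30, 17:30-18:00, 21:00-22:00.
Jamal ∩ Rina: ∅.
Jamal ∩ Rina ∩ Imani: ∅.
Jamal ∩ Rina ∩ Imani ∩ Jun: ∅.
Jamal ∩ Rina ∩ Imani ∩ Jun ∩ Dmitri: ∅.
There is no time when everyone is free.

none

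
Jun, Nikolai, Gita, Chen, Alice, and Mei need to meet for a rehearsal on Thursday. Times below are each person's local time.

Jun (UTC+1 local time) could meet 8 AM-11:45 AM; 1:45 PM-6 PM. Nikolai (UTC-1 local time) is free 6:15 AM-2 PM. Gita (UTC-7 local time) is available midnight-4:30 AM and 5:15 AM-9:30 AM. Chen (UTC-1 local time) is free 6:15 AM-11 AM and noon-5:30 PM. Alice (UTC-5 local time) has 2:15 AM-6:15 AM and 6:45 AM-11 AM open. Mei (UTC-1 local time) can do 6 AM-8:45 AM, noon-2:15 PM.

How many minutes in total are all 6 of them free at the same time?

Jun in UTC: 07:00-10:45, 12:45-17:00 (subtract 1h to convert from UTC+1).
Nikolai in UTC: 07:15-15:00 (add 1h to convert from UTC-1).
Gita in UTC: 07:00-11:30, 12:15-16:30 (add 7h to convert from UTC-7).
Chen in UTC: 07:15-12:00, 13:00-18:30 (add 1h to convert from UTC-1).
Alice in UTC: 07:15-11:15, 11:45-16:00 (add 5h to convert from UTC-5).
Mei in UTC: 07:00-09:45, 13:00-15:15 (add 1h to convert from UTC-1).
Jun ∩ Nikolai: 07:15-10:45, 12:45-15:00.
Jun ∩ Nikolai ∩ Gita: 07:15-10:45, 12:45-15:00.
Jun ∩ Nikolai ∩ Gita ∩ Chen: 07:15-10:45, 13:00-15:00.
Jun ∩ Nikolai ∩ Gita ∩ Chen ∩ Alice: 07:15-10:45, 13:00-15:00.
Jun ∩ Nikolai ∩ Gita ∩ Chen ∩ Alice ∩ Mei: 07:15-09:45, 13:00-15:00.
Summing the common windows: 150 + 120 = 270 minutes.

270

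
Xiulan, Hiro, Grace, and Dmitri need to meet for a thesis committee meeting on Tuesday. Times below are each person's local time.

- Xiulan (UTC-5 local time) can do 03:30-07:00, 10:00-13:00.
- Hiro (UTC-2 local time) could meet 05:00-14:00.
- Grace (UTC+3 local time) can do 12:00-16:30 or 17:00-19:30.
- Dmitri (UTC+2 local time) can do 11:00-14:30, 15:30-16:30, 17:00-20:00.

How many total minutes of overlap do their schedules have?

Xiulan in UTC: 08:30-12:00, 15:00-18:00 (add 5h to convert from UTC-5).
Hiro in UTC: 07:00-16:00 (add 2h to convert from UTC-2).
Grace in UTC: 09:00-13:30, 14:00-16:30 (subtract 3h to convert from UTC+3).
Dmitri in UTC: 09:00-12:30, 13:30-14:30, 15:00-18:00 (subtract 2h to convert from UTC+2).
Xiulan ∩ Hiro: 08:30-12:00, 15:00-16:00.
Xiulan ∩ Hiro ∩ Grace: 09:00-12:00, 15:00-16:00.
Xiulan ∩ Hiro ∩ Grace ∩ Dmitri: 09:00-12:00, 15:00-16:00.
So the common availability across everyone is 09:00-12:00, 15:00-16:00.
Summing the common windows: 180 + 60 = 240 minutes.

240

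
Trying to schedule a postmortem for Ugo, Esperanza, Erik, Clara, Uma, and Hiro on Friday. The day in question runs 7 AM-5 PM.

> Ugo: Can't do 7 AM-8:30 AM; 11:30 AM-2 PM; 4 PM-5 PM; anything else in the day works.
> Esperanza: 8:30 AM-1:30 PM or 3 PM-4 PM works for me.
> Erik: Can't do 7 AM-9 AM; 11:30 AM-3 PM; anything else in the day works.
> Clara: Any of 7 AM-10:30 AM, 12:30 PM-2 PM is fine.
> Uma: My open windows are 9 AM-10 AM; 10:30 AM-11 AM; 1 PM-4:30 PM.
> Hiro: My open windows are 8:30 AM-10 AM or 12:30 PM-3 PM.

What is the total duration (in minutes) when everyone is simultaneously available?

Ugo free: 08:30-11:30, 14:00-16:00 (invert busy blocks within the working day).
Esperanza free: 08:30-13:30, 15:00-16:00.
Erik free: 09:00-11:30, 15:00-17:00 (invert busy blocks within the working day).
Clara free: 07:00-10:30, 12:30-14:00.
Uma free: 09:00-10:00, 10:30-11:00, 13:00-16:30.
Hiro free: 08:30-10:00, 12:30-15:00.
Ugo ∩ Esperanza: 08:30-11:30, 15:00-16:00.
Ugo ∩ Esperanza ∩ Erik: 09:00-11:30, 15:00-16:00.
Ugo ∩ Esperanza ∩ Erik ∩ Clara: 09:00-10:30.
Ugo ∩ Esperanza ∩ Erik ∩ Clara ∩ Uma: 09:00-10:00.
Ugo ∩ Esperanza ∩ Erik ∩ Clara ∩ Uma ∩ Hiro: 09:00-10:00.
That's a single block of 60 minutes.

60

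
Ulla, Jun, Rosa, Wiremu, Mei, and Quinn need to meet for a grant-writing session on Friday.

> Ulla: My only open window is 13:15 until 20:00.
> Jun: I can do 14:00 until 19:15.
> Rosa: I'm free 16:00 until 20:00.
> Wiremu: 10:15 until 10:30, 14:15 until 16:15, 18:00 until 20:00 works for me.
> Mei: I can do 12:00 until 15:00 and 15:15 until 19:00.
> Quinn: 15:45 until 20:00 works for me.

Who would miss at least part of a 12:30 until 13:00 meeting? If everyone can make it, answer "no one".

Jun, Quinn, Rosa, Ulla, Wiremu

Ulla: not fully free for 12:30-13:00. Jun: not fully free for 12:30-13:00. Rosa: not fully free for 12:30-13:00. Wiremu: not fully free for 12:30-13:00. Mei: free for 12:30-13:00. Quinn: not fully free for 12:30-13:00.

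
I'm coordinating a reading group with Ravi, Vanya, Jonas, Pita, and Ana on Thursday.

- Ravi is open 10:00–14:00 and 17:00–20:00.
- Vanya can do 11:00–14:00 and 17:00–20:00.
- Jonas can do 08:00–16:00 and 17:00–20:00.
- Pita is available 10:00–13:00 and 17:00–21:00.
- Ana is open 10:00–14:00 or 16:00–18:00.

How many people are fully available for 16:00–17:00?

Ana can make the full 16:00-17:00 slot — that's 1.

1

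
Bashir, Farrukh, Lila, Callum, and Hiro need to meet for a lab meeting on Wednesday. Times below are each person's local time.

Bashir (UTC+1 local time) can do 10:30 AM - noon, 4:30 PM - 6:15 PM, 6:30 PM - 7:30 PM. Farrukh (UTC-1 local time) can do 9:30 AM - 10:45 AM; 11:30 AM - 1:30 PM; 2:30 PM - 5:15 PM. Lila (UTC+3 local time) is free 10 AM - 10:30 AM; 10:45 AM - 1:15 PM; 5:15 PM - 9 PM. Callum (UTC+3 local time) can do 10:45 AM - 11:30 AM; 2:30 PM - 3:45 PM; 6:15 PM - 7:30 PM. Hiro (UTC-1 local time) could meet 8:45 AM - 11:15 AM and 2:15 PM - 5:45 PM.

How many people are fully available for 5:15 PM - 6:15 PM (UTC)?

Bashir in UTC: 09:30-11:00, 15:30-17:15, 17:30-18:30 (subtract 1h to convert from UTC+1).
Farrukh in UTC: 10:30-11:45, 12:30-14:30, 15:30-18:15 (add 1h to convert from UTC-1).
Lila in UTC: 07:00-07:30, 07:45-10:15, 14:15-18:00 (subtract 3h to convert from UTC+3).
Callum in UTC: 07:45-08:30, 11:30-12:45, 15:15-16:30 (subtract 3h to convert from UTC+3).
Hiro in UTC: 09:45-12:15, 15:15-18:45 (add 1h to convert from UTC-1).
Farrukh and Hiro can make the full 17:15-18:15 slot — that's 2.

2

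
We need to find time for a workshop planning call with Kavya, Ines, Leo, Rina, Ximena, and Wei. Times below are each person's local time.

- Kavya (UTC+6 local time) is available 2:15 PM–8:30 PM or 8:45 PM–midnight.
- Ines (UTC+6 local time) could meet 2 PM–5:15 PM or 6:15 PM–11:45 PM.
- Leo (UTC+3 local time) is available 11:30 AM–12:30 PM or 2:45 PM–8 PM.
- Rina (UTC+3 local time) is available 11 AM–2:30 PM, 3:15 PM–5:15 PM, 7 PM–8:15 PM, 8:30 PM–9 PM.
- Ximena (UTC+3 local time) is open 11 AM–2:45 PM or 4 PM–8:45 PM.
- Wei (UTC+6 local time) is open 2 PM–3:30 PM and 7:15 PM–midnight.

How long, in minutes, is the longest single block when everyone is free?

60

Kavya in UTC: 08:15-14:30, 14:45-18:00 (subtract 6h to convert from UTC+6).
Ines in UTC: 08:00-11:15, 12:15-17:45 (subtract 6h to convert from UTC+6).
Leo in UTC: 08:30-09:30, 11:45-17:00 (subtract 3h to convert from UTC+3).
Rina in UTC: 08:00-11:30, 12:15-14:15, 16:00-17:15, 17:30-18:00 (subtract 3h to convert from UTC+3).
Ximena in UTC: 08:00-11:45, 13:00-17:45 (subtract 3h to convert from UTC+3).
Wei in UTC: 08:00-09:30, 13:15-18:00 (subtract 6h to convert from UTC+6).
Kavya ∩ Ines: 08:15-11:15, 12:15-14:30, 14:45-17:45.
Kavya ∩ Ines ∩ Leo: 08:30-09:30, 12:15-14:30, 14:45-17:00.
Kavya ∩ Ines ∩ Leo ∩ Rina: 08:30-09:30, 12:15-14:15, 16:00-17:00.
Kavya ∩ Ines ∩ Leo ∩ Rina ∩ Ximena: 08:30-09:30, 13:00-14:15, 16:00-17:00.
Kavya ∩ Ines ∩ Leo ∩ Rina ∩ Ximena ∩ Wei: 08:30-09:30, 13:15-14:15, 16:00-17:00.
The longest is 08:30-09:30 at 60 minutes.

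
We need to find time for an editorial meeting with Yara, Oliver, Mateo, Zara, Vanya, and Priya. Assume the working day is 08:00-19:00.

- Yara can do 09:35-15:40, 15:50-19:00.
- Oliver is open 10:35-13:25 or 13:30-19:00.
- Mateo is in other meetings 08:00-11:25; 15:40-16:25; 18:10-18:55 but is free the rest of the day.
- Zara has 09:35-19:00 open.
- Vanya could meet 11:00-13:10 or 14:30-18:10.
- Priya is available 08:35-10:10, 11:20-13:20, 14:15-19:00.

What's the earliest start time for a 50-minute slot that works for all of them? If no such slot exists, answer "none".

Yara free: 09:35-15:40, 15:50-19:00.
Oliver free: 10:35-13:25, 13:30-19:00.
Mateo free: 11:25-15:40, 16:25-18:10, 18:55-19:00 (invert busy blocks within the working day).
Zara free: 09:35-19:00.
Vanya free: 11:00-13:10, 14:30-18:10.
Priya free: 08:35-10:10, 11:20-13:20, 14:15-19:00.
Yara ∩ Oliver: 10:35-13:25, 13:30-15:40, 15:50-19:00.
Yara ∩ Oliver ∩ Mateo: 11:25-13:25, 13:30-15:40, 16:25-18:10, 18:55-19:00.
Yara ∩ Oliver ∩ Mateo ∩ Zara: 11:25-13:25, 13:30-15:40, 16:25-18:10, 18:55-19:00.
Yara ∩ Oliver ∩ Mateo ∩ Zara ∩ Vanya: 11:25-13:10, 14:30-15:40, 16:25-18:10.
Yara ∩ Oliver ∩ Mateo ∩ Zara ∩ Vanya ∩ Priya: 11:25-13:10, 14:30-15:40, 16:25-18:10.
The first common window of at least 50 minutes is 11:25-13:10, so the earliest start is 11:25.

11:25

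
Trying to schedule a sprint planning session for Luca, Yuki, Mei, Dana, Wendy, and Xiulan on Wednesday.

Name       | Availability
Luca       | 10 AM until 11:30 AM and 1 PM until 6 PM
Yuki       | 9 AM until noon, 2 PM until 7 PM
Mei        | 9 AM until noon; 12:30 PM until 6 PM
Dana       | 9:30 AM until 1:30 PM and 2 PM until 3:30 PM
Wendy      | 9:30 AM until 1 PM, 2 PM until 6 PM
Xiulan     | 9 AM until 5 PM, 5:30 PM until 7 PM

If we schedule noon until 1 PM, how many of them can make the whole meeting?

3

Dana, Wendy, and Xiulan can make the full 12:00-13:00 slot — that's 3.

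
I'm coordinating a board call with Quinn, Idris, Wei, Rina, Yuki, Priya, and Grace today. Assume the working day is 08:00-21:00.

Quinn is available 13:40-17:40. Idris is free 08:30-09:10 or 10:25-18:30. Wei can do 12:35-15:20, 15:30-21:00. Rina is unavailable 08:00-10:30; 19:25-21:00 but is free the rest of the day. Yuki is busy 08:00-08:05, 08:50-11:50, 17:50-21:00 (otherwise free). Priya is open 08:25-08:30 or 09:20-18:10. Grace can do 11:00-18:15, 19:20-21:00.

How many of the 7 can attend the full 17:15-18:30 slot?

3

Quinn free: 13:40-17:40.
Idris free: 08:30-09:10, 10:25-18:30.
Wei free: 12:35-15:20, 15:30-21:00.
Rina free: 10:30-19:25 (invert busy blocks within the working day).
Yuki free: 08:05-08:50, 11:50-17:50 (invert busy blocks within the working day).
Priya free: 08:25-08:30, 09:20-18:10.
Grace free: 11:00-18:15, 19:20-21:00.
Idris, Wei, and Rina can make the full 17:15-18:30 slot — that's 3.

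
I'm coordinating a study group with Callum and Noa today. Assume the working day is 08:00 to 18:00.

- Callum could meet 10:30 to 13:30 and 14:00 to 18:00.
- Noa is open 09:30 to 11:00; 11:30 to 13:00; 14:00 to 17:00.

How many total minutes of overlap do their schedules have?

300

Callum ∩ Noa: 10:30-11:00, 11:30-13:00, 14:00-17:00.
Summing the common windows: 30 + 90 + 180 = 300 minutes.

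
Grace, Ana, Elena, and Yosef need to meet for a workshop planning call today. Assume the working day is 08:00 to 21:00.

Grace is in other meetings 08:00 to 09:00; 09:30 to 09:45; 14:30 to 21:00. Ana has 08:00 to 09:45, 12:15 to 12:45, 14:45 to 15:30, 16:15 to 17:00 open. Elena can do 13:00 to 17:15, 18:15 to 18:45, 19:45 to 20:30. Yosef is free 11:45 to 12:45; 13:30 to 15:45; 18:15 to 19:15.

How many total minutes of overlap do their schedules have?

0

Grace free: 09:00-09:30, 09:45-14:30 (invert busy blocks within the working day).
Ana free: 08:00-09:45, 12:15-12:45, 14:45-15:30, 16:15-17:00.
Elena free: 13:00-17:15, 18:15-18:45, 19:45-20:30.
Yosef free: 11:45-12:45, 13:30-15:45, 18:15-19:15.
Grace ∩ Ana: 09:00-09:30, 12:15-12:45.
Grace ∩ Ana ∩ Elena: ∅.
Grace ∩ Ana ∩ Elena ∩ Yosef: ∅.
There is no time when everyone is free.
There is no common window, so the total is 0 minutes.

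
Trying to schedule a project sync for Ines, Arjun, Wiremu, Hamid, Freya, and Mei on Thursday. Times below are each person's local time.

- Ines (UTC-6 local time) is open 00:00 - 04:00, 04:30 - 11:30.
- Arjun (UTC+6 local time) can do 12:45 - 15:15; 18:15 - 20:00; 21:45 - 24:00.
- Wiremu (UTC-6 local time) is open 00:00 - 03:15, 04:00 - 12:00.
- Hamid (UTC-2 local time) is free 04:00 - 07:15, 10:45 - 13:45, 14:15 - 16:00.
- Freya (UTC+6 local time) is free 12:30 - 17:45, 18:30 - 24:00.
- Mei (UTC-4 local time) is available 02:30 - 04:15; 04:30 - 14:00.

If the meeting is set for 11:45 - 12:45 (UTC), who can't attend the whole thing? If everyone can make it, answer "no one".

Ines in UTC: 06:00-10:00, 10:30-17:30 (add 6h to convert from UTC-6).
Arjun in UTC: 06:45-09:15, 12:15-14:00, 15:45-18:00 (subtract 6h to convert from UTC+6).
Wiremu in UTC: 06:00-09:15, 10:00-18:00 (add 6h to convert from UTC-6).
Hamid in UTC: 06:00-09:15, 12:45-15:45, 16:15-18:00 (add 2h to convert from UTC-2).
Freya in UTC: 06:30-11:45, 12:30-18:00 (subtract 6h to convert from UTC+6).
Mei in UTC: 06:30-08:15, 08:30-18:00 (add 4h to convert from UTC-4).
Ines: free for 11:45-12:45. Arjun: not fully free for 11:45-12:45. Wiremu: free for 11:45-12:45. Hamid: not fully free for 11:45-12:45. Freya: not fully free for 11:45-12:45. Mei: free for 11:45-12:45.

Arjun, Freya, Hamid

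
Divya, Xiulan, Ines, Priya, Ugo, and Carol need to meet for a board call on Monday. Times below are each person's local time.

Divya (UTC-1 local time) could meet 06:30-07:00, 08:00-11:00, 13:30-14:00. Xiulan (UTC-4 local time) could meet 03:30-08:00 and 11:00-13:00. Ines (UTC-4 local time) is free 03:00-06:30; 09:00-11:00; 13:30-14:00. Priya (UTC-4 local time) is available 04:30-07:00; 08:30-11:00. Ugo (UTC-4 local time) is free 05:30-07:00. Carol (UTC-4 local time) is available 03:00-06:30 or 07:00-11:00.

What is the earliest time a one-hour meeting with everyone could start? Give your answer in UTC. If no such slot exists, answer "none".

Divya in UTC: 07:30-08:00, 09:00-12:00, 14:30-15:00 (add 1h to convert from UTC-1).
Xiulan in UTC: 07:30-12:00, 15:00-17:00 (add 4h to convert from UTC-4).
Ines in UTC: 07:00-10:30, 13:00-15:00, 17:30-18:00 (add 4h to convert from UTC-4).
Priya in UTC: 08:30-11:00, 12:30-15:00 (add 4h to convert from UTC-4).
Ugo in UTC: 09:30-11:00 (add 4h to convert from UTC-4).
Carol in UTC: 07:00-10:30, 11:00-15:00 (add 4h to convert from UTC-4).
Divya ∩ Xiulan: 07:30-08:00, 09:00-12:00.
Divya ∩ Xiulan ∩ Ines: 07:30-08:00, 09:00-10:30.
Divya ∩ Xiulan ∩ Ines ∩ Priya: 09:00-10:30.
Divya ∩ Xiulan ∩ Ines ∩ Priya ∩ Ugo: 09:30-10:30.
Divya ∩ Xiulan ∩ Ines ∩ Priya ∩ Ugo ∩ Carol: 09:30-10:30.
The first common window of at least 60 minutes is 09:30-10:30, so the earliest start is 09:30.

09:30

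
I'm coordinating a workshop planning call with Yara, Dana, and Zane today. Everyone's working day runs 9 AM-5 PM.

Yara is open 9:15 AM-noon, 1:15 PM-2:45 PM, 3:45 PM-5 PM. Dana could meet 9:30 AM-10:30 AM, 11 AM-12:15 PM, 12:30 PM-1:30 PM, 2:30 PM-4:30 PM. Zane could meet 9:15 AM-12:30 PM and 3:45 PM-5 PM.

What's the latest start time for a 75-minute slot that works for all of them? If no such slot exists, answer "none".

none

Yara ∩ Dana: 09:30-10:30, 11:00-12:00, 13:15-13:30, 14:30-14:45, 15:45-16:30.
Yara ∩ Dana ∩ Zane: 09:30-10:30, 11:00-12:00, 15:45-16:30.
Those are the intersection windows.
No common window is at least 75 minutes long.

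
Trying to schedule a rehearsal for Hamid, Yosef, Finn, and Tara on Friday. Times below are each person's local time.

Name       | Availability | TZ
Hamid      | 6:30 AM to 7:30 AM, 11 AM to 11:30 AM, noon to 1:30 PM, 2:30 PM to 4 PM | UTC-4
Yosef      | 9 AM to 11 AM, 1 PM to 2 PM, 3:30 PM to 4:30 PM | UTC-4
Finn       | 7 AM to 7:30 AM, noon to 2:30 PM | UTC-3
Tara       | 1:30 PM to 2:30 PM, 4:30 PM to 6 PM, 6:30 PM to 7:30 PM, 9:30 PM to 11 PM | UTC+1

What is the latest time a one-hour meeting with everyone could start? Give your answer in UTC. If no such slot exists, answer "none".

Hamid in UTC: 10:30-11:30, 15:00-15:30, 16:00-17:30, 18:30-20:00 (add 4h to convert from UTC-4).
Yosef in UTC: 13:00-15:00, 17:00-18:00, 19:30-20:30 (add 4h to convert from UTC-4).
Finn in UTC: 10:00-10:30, 15:00-17:30 (add 3h to convert from UTC-3).
Tara in UTC: 12:30-13:30, 15:30-17:00, 17:30-18:30, 20:30-22:00 (subtract 1h to convert from UTC+1).
Hamid ∩ Yosef: 17:00-17:30, 19:30-20:00.
Hamid ∩ Yosef ∩ Finn: 17:00-17:30.
Hamid ∩ Yosef ∩ Finn ∩ Tara: ∅.
There is no time when everyone is free.
No common window is at least 60 minutes long.

none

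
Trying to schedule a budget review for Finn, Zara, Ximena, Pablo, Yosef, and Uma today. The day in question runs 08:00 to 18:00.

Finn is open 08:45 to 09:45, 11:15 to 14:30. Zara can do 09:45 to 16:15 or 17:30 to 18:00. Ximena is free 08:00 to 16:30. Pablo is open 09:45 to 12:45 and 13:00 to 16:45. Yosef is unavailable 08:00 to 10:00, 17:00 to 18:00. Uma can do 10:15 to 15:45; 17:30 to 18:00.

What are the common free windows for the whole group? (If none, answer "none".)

11:15-12:45, 13:00-14:30

Finn free: 08:45-09:45, 11:15-14:30.
Zara free: 09:45-16:15, 17:30-18:00.
Ximena free: 08:00-16:30.
Pablo free: 09:45-12:45, 13:00-16:45.
Yosef free: 10:00-17:00 (invert busy blocks within the working day).
Uma free: 10:15-15:45, 17:30-18:00.
Finn ∩ Zara: 11:15-14:30.
Finn ∩ Zara ∩ Ximena: 11:15-14:30.
Finn ∩ Zara ∩ Ximena ∩ Pablo: 11:15-12:45, 13:00-14:30.
Finn ∩ Zara ∩ Ximena ∩ Pablo ∩ Yosef: 11:15-12:45, 13:00-14:30.
Finn ∩ Zara ∩ Ximena ∩ Pablo ∩ Yosef ∩ Uma: 11:15-12:45, 13:00-14:30.
Those are the intersection windows.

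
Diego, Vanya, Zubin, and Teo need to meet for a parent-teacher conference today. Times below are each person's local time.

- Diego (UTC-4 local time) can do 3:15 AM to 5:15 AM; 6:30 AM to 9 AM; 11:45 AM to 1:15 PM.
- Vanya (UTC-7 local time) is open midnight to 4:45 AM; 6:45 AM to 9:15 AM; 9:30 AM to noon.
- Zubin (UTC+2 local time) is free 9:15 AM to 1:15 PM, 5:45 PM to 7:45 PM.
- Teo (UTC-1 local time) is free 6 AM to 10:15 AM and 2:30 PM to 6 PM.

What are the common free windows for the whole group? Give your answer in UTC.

Diego in UTC: 07:15-09:15, 10:30-13:00, 15:45-17:15 (add 4h to convert from UTC-4).
Vanya in UTC: 07:00-11:45, 13:45-16:15, 16:30-19:00 (add 7h to convert from UTC-7).
Zubin in UTC: 07:15-11:15, 15:45-17:45 (subtract 2h to convert from UTC+2).
Teo in UTC: 07:00-11:15, 15:30-19:00 (add 1h to convert from UTC-1).
Diego ∩ Vanya: 07:15-09:15, 10:30-11:45, 15:45-16:15, 16:30-17:15.
Diego ∩ Vanya ∩ Zubin: 07:15-09:15, 10:30-11:15, 15:45-16:15, 16:30-17:15.
Diego ∩ Vanya ∩ Zubin ∩ Teo: 07:15-09:15, 10:30-11:15, 15:45-16:15, 16:30-17:15.
So the common availability across everyone is 07:15-09:15, 10:30-11:15, 15:45-16:15, 16:30-17:15.

07:15-09:15, 10:30-11:15, 15:45-16:15, 16:30-17:15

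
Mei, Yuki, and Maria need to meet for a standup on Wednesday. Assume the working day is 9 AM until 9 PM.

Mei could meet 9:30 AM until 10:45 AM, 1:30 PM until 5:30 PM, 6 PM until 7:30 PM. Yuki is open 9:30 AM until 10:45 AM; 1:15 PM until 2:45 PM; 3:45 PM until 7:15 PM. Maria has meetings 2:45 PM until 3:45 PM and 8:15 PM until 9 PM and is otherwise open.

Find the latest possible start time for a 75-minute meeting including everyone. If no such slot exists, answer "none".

Mei free: 09:30-10:45, 13:30-17:30, 18:00-19:30.
Yuki free: 09:30-10:45, 13:15-14:45, 15:45-19:15.
Maria free: 09:00-14:45, 15:45-20:15 (invert busy blocks within the working day).
Mei ∩ Yuki: 09:30-10:45, 13:30-14:45, 15:45-17:30, 18:00-19:15.
Mei ∩ Yuki ∩ Maria: 09:30-10:45, 13:30-14:45, 15:45-17:30, 18:00-19:15.
The last common window of at least 75 minutes is 18:00-19:15; a 75-minute meeting can start as late as 18:00 and still end by 19:15.

18:00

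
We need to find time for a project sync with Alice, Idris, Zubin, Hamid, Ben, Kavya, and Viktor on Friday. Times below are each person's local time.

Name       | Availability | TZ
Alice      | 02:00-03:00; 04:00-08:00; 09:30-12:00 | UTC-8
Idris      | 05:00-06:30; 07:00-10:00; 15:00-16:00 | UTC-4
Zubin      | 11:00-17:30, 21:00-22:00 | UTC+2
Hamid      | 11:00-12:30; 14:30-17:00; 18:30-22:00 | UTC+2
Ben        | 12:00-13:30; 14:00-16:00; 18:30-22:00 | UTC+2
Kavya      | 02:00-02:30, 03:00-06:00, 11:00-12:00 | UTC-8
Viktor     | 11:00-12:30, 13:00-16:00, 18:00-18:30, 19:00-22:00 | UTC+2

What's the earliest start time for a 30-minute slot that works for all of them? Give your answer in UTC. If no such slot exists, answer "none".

Alice in UTC: 10:00-11:00, 12:00-16:00, 17:30-20:00 (add 8h to convert from UTC-8).
Idris in UTC: 09:00-10:30, 11:00-14:00, 19:00-20:00 (add 4h to convert from UTC-4).
Zubin in UTC: 09:00-15:30, 19:00-20:00 (subtract 2h to convert from UTC+2).
Hamid in UTC: 09:00-10:30, 12:30-15:00, 16:30-20:00 (subtract 2h to convert from UTC+2).
Ben in UTC: 10:00-11:30, 12:00-14:00, 16:30-20:00 (subtract 2h to convert from UTC+2).
Kavya in UTC: 10:00-10:30, 11:00-14:00, 19:00-20:00 (add 8h to convert from UTC-8).
Viktor in UTC: 09:00-10:30, 11:00-14:00, 16:00-16:30, 17:00-20:00 (subtract 2h to convert from UTC+2).
Alice ∩ Idris: 10:00-10:30, 12:00-14:00, 19:00-20:00.
Alice ∩ Idris ∩ Zubin: 10:00-10:30, 12:00-14:00, 19:00-20:00.
Alice ∩ Idris ∩ Zubin ∩ Hamid: 10:00-10:30, 12:30-14:00, 19:00-20:00.
Alice ∩ Idris ∩ Zubin ∩ Hamid ∩ Ben: 10:00-10:30, 12:30-14:00, 19:00-20:00.
Alice ∩ Idris ∩ Zubin ∩ Hamid ∩ Ben ∩ Kavya: 10:00-10:30, 12:30-14:00, 19:00-20:00.
Alice ∩ Idris ∩ Zubin ∩ Hamid ∩ Ben ∩ Kavya ∩ Viktor: 10:00-10:30, 12:30-14:00, 19:00-20:00.
The first common window of at least 30 minutes is 10:00-10:30, so the earliest start is 10:00.

10:00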